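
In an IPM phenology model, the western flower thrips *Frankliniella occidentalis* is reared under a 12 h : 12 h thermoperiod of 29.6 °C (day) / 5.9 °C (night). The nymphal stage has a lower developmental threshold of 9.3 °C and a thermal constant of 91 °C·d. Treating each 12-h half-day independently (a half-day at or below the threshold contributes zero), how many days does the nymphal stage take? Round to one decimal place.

9.0 days

Day half: max(0, 29.6 − 9.3) × 0.5 = 20.3 × 0.5 = 10.15 DD.
Night half: max(0, 5.9 − 9.3) × 0.5 = 0.0 × 0.5 = 0.00 DD.
Per 24 h: 10.15 DD/day.
Duration = 91 / 10.15 = 8.966 ≈ 9.0 days.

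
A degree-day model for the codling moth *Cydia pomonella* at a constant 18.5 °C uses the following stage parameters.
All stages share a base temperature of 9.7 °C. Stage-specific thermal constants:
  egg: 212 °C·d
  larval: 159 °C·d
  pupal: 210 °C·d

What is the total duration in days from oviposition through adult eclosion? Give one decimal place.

Daily accumulation at 18.5 °C = 18.5 − 9.7 = 8.8 DD/day.
Total K = 212 + 159 + 210 = 581 DD.
Total duration = 581 / 8.8 = 66.023 ≈ 66.0 days.

66.0 days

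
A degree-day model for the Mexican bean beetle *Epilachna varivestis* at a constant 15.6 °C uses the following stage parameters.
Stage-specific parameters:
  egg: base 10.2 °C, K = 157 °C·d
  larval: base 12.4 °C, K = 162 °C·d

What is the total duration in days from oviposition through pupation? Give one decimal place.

egg: 157 / (15.6 − 10.2) = 157 / 5.4 = 29.074 d.
larval: 162 / (15.6 − 12.4) = 162 / 3.2 = 50.625 d.
Sum = 79.699 ≈ 79.7 days.

79.7 days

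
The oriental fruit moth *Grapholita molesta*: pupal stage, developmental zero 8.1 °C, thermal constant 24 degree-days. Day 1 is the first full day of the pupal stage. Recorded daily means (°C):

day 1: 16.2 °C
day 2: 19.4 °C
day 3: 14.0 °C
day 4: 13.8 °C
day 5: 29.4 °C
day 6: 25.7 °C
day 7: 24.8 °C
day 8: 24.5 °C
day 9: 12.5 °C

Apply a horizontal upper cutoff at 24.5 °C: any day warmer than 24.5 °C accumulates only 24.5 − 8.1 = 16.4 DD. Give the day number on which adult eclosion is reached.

Daily DD above 8.1 °C (capped at 16.4): 8.1, 11.3, 5.9, 5.7, 16.4, 16.4, 16.4, 16.4, 4.4.
Cumulative: 8.1, 19.4, 25.3, 31.0, 47.4, 63.8, 80.2, 96.6, 101.0.
The total first reaches 24 DD on day 3.

day 3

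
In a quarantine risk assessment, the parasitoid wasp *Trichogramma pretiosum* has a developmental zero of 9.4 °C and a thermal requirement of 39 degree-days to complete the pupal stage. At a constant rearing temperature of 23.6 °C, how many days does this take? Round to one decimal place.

Daily accumulation = 23.6 − 9.4 = 14.2 DD/day.
Duration = 39 / 14.2 = 2.746 ≈ 2.7 days.

2.7 days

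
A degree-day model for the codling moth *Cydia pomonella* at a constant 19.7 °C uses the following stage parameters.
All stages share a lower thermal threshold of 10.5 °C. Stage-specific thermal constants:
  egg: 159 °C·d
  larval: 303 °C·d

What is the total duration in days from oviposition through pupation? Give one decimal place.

Daily accumulation at 19.7 °C = 19.7 − 10.5 = 9.2 DD/day.
Total K = 159 + 303 = 462 DD.
Total duration = 462 / 9.2 = 50.217 ≈ 50.2 days.

50.2 days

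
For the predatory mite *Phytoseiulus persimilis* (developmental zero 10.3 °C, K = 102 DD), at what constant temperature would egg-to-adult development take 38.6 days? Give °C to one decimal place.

12.9 °C

Required daily accumulation = 102 / 38.6 = 2.642 DD/day.
T = T_base + 2.642 = 10.3 + 2.642 = 12.942 ≈ 12.9 °C.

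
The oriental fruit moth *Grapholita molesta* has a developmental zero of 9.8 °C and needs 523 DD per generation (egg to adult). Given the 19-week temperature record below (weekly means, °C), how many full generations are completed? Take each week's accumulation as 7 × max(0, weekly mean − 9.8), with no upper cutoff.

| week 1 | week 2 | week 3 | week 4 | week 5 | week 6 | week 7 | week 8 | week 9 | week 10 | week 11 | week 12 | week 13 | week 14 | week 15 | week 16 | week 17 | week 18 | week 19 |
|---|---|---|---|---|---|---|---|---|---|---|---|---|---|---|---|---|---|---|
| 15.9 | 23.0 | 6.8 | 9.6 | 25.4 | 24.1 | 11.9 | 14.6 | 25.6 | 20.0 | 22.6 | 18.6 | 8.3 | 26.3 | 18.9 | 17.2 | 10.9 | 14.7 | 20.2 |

2 generations

Weekly DD (7 × max(0, T̄ − 9.8)): 42.7, 92.4, 0.0, 0.0, 109.2, 100.1, 14.7, 33.6, 110.6, 71.4, 89.6, 61.6, 0.0, 115.5, 63.7, 51.8, 7.7, 34.3, 72.8.
Season total = 1071.7 DD.
Complete generations = ⌊1071.7 / 523⌋ = 2.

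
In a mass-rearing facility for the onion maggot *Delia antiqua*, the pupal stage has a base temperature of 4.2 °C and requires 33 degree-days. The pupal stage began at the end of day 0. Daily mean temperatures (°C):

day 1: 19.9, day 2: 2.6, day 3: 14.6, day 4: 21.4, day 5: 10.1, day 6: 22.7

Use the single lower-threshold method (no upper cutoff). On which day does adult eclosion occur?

day 4

Daily DD above 4.2 °C: 15.7, 0.0, 10.4, 17.2, 5.9, 18.5.
Cumulative: 15.7, 15.7, 26.1, 43.3, 49.2, 67.7.
The total first reaches 33 DD on day 4.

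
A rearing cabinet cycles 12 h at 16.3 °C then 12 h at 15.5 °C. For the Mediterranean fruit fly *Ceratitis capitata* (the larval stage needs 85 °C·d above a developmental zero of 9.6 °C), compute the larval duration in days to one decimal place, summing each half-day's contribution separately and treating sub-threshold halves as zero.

13.5 days

Day half: max(0, 16.3 − 9.6) × 0.5 = 6.7 × 0.5 = 3.35 DD.
Night half: max(0, 15.5 − 9.6) × 0.5 = 5.9 × 0.5 = 2.95 DD.
Per 24 h: 6.30 DD/day.
Duration = 85 / 6.30 = 13.492 ≈ 13.5 days.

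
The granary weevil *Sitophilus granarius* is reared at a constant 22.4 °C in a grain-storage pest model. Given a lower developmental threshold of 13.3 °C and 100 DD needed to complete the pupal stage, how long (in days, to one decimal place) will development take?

Daily accumulation = 22.4 − 13.3 = 9.1 DD/day.
Duration = 100 / 9.1 = 10.989 ≈ 11.0 days.

11.0 days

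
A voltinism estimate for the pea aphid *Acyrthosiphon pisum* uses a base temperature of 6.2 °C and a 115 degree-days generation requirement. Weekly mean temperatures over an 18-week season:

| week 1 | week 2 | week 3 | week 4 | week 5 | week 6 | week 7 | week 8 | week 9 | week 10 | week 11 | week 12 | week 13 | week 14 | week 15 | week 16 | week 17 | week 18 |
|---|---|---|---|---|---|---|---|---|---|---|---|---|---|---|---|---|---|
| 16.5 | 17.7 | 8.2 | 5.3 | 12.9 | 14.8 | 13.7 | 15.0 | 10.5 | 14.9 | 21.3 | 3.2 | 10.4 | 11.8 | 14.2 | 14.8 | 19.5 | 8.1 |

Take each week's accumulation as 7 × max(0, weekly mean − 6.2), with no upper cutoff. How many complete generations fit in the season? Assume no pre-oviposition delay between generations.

7 generations

Weekly DD (7 × max(0, T̄ − 6.2)): 72.1, 80.5, 14.0, 0.0, 46.9, 60.2, 52.5, 61.6, 30.1, 60.9, 105.7, 0.0, 29.4, 39.2, 56.0, 60.2, 93.1, 13.3.
Season total = 875.7 DD.
Complete generations = ⌊875.7 / 115⌋ = 7.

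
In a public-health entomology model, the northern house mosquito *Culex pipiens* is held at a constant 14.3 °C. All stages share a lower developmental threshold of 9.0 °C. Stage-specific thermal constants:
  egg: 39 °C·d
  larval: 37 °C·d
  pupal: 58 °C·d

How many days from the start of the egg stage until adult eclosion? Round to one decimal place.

Daily accumulation at 14.3 °C = 14.3 − 9.0 = 5.3 DD/day.
Total K = 39 + 37 + 58 = 134 DD.
Total duration = 134 / 5.3 = 25.283 ≈ 25.3 days.

25.3 days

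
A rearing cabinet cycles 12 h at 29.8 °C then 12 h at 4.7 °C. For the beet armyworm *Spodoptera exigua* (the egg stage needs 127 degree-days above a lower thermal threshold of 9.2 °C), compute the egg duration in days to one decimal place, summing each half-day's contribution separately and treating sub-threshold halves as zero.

12.3 days

Day half: max(0, 29.8 − 9.2) × 0.5 = 20.6 × 0.5 = 10.30 DD.
Night half: max(0, 4.7 − 9.2) × 0.5 = 0.0 × 0.5 = 0.00 DD.
Per 24 h: 10.30 DD/day.
Duration = 127 / 10.30 = 12.330 ≈ 12.3 days.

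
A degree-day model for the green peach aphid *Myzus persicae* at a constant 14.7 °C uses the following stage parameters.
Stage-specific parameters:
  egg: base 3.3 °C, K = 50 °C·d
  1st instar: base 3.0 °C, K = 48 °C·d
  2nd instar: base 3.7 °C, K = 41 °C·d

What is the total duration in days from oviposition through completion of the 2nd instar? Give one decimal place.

12.2 days

egg: 50 / (14.7 − 3.3) = 50 / 11.4 = 4.386 d.
1st instar: 48 / (14.7 − 3.0) = 48 / 11.7 = 4.103 d.
2nd instar: 41 / (14.7 − 3.7) = 41 / 11.0 = 3.727 d.
Sum = 12.216 ≈ 12.2 days.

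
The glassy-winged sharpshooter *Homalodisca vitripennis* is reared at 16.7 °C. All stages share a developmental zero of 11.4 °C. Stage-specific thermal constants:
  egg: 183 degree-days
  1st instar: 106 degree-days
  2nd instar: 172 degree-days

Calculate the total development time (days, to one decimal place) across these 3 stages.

Daily accumulation at 16.7 °C = 16.7 − 11.4 = 5.3 DD/day.
Total K = 183 + 106 + 172 = 461 DD.
Total duration = 461 / 5.3 = 86.981 ≈ 87.0 days.

87.0 days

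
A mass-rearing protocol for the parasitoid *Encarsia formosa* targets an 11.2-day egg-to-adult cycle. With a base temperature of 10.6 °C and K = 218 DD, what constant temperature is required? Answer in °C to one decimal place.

Required daily accumulation = 218 / 11.2 = 19.464 DD/day.
T = T_base + 19.464 = 10.6 + 19.464 = 30.064 ≈ 30.1 °C.

30.1 °C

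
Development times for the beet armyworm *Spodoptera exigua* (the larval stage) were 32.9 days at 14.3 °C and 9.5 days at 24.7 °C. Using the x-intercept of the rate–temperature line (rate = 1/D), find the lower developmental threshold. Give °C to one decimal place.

Equal thermal constants: D₁(T₁ − T_b) = D₂(T₂ − T_b).
32.9·(14.3 − T_b) = 9.5·(24.7 − T_b)
T_b = (32.9·14.3 − 9.5·24.7) / (32.9 − 9.5) = 235.82 / 23.4 = 10.078 °C ≈ 10.1 °C.

10.1 °C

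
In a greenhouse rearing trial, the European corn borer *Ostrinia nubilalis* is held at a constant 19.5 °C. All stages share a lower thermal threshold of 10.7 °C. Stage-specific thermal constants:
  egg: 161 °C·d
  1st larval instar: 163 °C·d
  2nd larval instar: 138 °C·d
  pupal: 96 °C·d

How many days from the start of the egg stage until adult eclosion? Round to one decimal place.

Daily accumulation at 19.5 °C = 19.5 − 10.7 = 8.8 DD/day.
Total K = 161 + 163 + 138 + 96 = 558 DD.
Total duration = 558 / 8.8 = 63.409 ≈ 63.4 days.

63.4 days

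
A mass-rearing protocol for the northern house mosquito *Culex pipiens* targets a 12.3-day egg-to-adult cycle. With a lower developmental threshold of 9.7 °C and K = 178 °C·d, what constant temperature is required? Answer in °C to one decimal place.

Required daily accumulation = 178 / 12.3 = 14.472 DD/day.
T = T_base + 14.472 = 9.7 + 14.472 = 24.172 ≈ 24.2 °C.

24.2 °C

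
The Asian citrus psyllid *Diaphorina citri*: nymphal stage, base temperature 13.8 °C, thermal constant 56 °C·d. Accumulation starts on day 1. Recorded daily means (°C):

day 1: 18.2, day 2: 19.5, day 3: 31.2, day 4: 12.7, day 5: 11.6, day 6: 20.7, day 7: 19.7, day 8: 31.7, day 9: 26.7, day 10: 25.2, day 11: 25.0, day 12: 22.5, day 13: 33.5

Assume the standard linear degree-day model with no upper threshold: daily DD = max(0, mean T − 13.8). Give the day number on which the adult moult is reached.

day 8

Daily DD above 13.8 °C: 4.4, 5.7, 17.4, 0.0, 0.0, 6.9, 5.9, 17.9, 12.9, 11.4, 11.2, 8.7, 19.7.
Cumulative: 4.4, 10.1, 27.5, 27.5, 27.5, 34.4, 40.3, 58.2, 71.1, 82.5, 93.7, 102.4, 122.1.
The total first reaches 56 DD on day 8.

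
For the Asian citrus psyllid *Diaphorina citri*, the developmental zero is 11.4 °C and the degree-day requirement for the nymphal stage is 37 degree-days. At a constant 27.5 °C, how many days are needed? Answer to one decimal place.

Daily accumulation = 27.5 − 11.4 = 16.1 DD/day.
Duration = 37 / 16.1 = 2.298 ≈ 2.3 days.

2.3 days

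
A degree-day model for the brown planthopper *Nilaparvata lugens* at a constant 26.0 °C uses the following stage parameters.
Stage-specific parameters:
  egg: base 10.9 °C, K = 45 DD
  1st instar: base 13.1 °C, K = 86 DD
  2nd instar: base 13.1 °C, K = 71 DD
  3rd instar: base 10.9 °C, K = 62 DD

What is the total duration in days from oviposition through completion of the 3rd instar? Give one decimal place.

19.3 days

egg: 45 / (26.0 − 10.9) = 45 / 15.1 = 2.980 d.
1st instar: 86 / (26.0 − 13.1) = 86 / 12.9 = 6.667 d.
2nd instar: 71 / (26.0 − 13.1) = 71 / 12.9 = 5.504 d.
3rd instar: 62 / (26.0 − 10.9) = 62 / 15.1 = 4.106 d.
Sum = 19.257 ≈ 19.3 days.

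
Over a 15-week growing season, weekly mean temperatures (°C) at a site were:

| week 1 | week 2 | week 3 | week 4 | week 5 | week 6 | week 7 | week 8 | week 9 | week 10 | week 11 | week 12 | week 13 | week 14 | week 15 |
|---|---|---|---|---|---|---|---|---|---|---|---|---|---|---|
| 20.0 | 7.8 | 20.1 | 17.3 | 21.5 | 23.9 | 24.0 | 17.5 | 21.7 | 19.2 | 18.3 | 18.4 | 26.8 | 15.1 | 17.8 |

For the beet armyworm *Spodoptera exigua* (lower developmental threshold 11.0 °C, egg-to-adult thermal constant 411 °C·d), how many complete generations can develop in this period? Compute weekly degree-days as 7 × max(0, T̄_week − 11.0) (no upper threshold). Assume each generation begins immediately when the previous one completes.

Weekly DD (7 × max(0, T̄ − 11.0)): 63.0, 0.0, 63.7, 44.1, 73.5, 90.3, 91.0, 45.5, 74.9, 57.4, 51.1, 51.8, 110.6, 28.7, 47.6.
Season total = 893.2 DD.
Complete generations = ⌊893.2 / 411⌋ = 2.

2 generations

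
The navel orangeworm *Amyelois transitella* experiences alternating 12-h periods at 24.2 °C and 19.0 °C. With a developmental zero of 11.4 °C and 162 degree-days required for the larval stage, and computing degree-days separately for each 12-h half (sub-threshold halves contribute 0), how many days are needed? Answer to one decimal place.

15.9 days

Day half: max(0, 24.2 − 11.4) × 0.5 = 12.8 × 0.5 = 6.40 DD.
Night half: max(0, 19.0 − 11.4) × 0.5 = 7.6 × 0.5 = 3.80 DD.
Per 24 h: 10.20 DD/day.
Duration = 162 / 10.20 = 15.882 ≈ 15.9 days.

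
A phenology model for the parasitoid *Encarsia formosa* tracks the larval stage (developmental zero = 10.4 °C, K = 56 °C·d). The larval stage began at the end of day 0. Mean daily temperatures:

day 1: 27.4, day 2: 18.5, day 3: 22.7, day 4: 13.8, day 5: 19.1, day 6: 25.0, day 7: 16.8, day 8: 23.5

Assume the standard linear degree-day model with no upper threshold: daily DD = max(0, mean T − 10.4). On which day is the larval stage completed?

day 6

Daily DD above 10.4 °C: 17.0, 8.1, 12.3, 3.4, 8.7, 14.6, 6.4, 13.1.
Cumulative: 17.0, 25.1, 37.4, 40.8, 49.5, 64.1, 70.5, 83.6.
The total first reaches 56 DD on day 6.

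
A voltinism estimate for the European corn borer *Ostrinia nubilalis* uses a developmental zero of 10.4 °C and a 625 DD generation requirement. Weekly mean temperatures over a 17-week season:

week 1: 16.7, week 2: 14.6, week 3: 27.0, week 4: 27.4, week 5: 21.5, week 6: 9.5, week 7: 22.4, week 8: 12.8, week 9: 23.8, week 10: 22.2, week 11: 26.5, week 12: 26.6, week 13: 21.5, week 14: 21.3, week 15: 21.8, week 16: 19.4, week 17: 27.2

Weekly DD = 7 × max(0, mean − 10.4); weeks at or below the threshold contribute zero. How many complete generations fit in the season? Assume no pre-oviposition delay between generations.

2 generations

Weekly DD (7 × max(0, T̄ − 10.4)): 44.1, 29.4, 116.2, 119.0, 77.7, 0.0, 84.0, 16.8, 93.8, 82.6, 112.7, 113.4, 77.7, 76.3, 79.8, 63.0, 117.6.
Season total = 1304.1 DD.
Complete generations = ⌊1304.1 / 625⌋ = 2.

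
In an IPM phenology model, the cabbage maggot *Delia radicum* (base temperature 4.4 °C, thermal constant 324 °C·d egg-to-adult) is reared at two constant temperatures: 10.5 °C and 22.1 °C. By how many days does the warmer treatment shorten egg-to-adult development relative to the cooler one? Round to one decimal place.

At 10.5 °C: 324 / (10.5 − 4.4) = 324 / 6.1 = 53.115 d.
At 22.1 °C: 324 / (22.1 − 4.4) = 324 / 17.7 = 18.305 d.
Difference = |53.115 − 18.305| = 34.810 ≈ 34.8 days.

34.8 days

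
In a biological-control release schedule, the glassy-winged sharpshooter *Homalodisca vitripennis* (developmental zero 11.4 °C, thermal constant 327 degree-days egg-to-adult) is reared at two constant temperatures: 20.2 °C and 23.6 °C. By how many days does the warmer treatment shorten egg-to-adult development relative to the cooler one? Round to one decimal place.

10.4 days

At 20.2 °C: 327 / (20.2 − 11.4) = 327 / 8.8 = 37.159 d.
At 23.6 °C: 327 / (23.6 − 11.4) = 327 / 12.2 = 26.803 d.
Difference = |37.159 − 26.803| = 10.356 ≈ 10.4 days.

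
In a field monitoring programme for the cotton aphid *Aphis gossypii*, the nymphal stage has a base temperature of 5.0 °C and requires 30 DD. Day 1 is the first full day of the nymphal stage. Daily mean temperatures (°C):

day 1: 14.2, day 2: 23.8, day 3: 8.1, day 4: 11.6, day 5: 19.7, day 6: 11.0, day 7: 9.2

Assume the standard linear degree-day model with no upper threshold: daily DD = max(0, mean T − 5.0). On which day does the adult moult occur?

Daily DD above 5.0 °C: 9.2, 18.8, 3.1, 6.6, 14.7, 6.0, 4.2.
Cumulative: 9.2, 28.0, 31.1, 37.7, 52.4, 58.4, 62.6.
The total first reaches 30 DD on day 3.

day 3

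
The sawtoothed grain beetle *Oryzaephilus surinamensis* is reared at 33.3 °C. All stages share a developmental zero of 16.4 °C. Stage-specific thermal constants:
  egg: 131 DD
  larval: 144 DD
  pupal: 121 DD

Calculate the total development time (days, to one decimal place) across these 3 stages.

23.4 days

Daily accumulation at 33.3 °C = 33.3 − 16.4 = 16.9 DD/day.
Total K = 131 + 144 + 121 = 396 DD.
Total duration = 396 / 16.9 = 23.432 ≈ 23.4 days.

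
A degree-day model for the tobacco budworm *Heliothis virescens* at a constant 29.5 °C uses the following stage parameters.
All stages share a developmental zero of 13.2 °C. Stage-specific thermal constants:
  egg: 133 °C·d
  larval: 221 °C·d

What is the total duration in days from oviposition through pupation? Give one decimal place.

21.7 days

Daily accumulation at 29.5 °C = 29.5 − 13.2 = 16.3 DD/day.
Total K = 133 + 221 = 354 DD.
Total duration = 354 / 16.3 = 21.718 ≈ 21.7 days.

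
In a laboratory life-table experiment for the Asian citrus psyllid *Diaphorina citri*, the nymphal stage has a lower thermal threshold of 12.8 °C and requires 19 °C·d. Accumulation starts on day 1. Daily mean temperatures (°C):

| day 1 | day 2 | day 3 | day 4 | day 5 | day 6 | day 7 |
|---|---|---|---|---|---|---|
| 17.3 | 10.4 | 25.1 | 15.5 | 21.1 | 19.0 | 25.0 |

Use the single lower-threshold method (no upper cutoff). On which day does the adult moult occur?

day 4

Daily DD above 12.8 °C: 4.5, 0.0, 12.3, 2.7, 8.3, 6.2, 12.2.
Cumulative: 4.5, 4.5, 16.8, 19.5, 27.8, 34.0, 46.2.
The total first reaches 19 DD on day 4.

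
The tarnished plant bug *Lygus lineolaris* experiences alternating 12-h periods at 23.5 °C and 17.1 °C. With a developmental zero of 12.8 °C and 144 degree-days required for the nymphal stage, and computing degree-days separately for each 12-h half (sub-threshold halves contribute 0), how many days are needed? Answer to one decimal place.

19.2 days

Day half: max(0, 23.5 − 12.8) × 0.5 = 10.7 × 0.5 = 5.35 DD.
Night half: max(0, 17.1 − 12.8) × 0.5 = 4.3 × 0.5 = 2.15 DD.
Per 24 h: 7.50 DD/day.
Duration = 144 / 7.50 = 19.200 ≈ 19.2 days.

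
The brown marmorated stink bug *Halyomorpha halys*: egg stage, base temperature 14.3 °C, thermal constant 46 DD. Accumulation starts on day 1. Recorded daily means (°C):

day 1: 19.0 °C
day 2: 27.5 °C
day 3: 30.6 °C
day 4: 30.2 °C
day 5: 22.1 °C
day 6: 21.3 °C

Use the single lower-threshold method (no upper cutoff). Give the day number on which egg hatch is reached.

day 4

Daily DD above 14.3 °C: 4.7, 13.2, 16.3, 15.9, 7.8, 7.0.
Cumulative: 4.7, 17.9, 34.2, 50.1, 57.9, 64.9.
The total first reaches 46 DD on day 4.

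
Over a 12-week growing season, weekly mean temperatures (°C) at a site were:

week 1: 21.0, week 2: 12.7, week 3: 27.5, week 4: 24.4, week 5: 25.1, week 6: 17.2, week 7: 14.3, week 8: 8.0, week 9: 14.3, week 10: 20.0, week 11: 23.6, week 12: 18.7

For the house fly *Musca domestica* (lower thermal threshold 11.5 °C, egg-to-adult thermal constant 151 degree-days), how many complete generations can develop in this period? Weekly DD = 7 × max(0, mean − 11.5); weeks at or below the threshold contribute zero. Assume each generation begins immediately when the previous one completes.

Weekly DD (7 × max(0, T̄ − 11.5)): 66.5, 8.4, 112.0, 90.3, 95.2, 39.9, 19.6, 0.0, 19.6, 59.5, 84.7, 50.4.
Season total = 646.1 DD.
Complete generations = ⌊646.1 / 151⌋ = 4.

4 generations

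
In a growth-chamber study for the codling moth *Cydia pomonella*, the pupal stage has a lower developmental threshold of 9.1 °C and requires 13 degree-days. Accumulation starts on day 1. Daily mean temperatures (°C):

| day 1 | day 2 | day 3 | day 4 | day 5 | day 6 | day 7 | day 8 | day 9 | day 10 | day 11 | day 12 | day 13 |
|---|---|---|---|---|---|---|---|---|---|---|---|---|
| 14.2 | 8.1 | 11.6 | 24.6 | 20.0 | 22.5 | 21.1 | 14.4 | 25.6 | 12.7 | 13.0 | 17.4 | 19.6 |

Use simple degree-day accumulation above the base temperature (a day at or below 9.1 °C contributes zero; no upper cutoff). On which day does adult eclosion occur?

day 4

Daily DD above 9.1 °C: 5.1, 0.0, 2.5, 15.5, 10.9, 13.4, 12.0, 5.3, 16.5, 3.6, 3.9, 8.3, 10.5.
Cumulative: 5.1, 5.1, 7.6, 23.1, 34.0, 47.4, 59.4, 64.7, 81.2, 84.8, 88.7, 97.0, 107.5.
The total first reaches 13 DD on day 4.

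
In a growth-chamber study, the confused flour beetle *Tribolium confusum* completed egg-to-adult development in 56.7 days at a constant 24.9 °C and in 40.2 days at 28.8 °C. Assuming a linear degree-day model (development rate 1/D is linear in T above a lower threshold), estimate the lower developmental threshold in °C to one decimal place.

15.4 °C

Linear rate model ⇒ the product D·(T − T_b) is constant across temperatures.
56.7·(24.9 − T_b) = 40.2·(28.8 − T_b)
T_b = (56.7·24.9 − 40.2·28.8) / (56.7 − 40.2) = 254.07 / 16.5 = 15.398 °C ≈ 15.4 °C.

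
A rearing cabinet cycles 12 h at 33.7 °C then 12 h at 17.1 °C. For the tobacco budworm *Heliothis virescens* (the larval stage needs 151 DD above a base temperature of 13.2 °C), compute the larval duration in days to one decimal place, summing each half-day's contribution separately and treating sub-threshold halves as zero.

12.4 days

Day half: max(0, 33.7 − 13.2) × 0.5 = 20.5 × 0.5 = 10.25 DD.
Night half: max(0, 17.1 − 13.2) × 0.5 = 3.9 × 0.5 = 1.95 DD.
Per 24 h: 12.20 DD/day.
Duration = 151 / 12.20 = 12.377 ≈ 12.4 days.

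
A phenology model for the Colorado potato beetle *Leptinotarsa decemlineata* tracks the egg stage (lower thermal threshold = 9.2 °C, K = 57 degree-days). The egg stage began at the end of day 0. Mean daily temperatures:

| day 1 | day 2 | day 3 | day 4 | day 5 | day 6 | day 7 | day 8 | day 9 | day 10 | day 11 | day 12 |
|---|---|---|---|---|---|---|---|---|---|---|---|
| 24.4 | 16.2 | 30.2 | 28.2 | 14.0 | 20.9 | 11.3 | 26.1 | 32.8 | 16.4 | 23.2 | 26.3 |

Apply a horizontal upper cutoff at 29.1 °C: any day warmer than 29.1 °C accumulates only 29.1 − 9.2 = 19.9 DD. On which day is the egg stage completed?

day 4

Daily DD above 9.2 °C (capped at 19.9): 15.2, 7.0, 19.9, 19.0, 4.8, 11.7, 2.1, 16.9, 19.9, 7.2, 14.0, 17.1.
Cumulative: 15.2, 22.2, 42.1, 61.1, 65.9, 77.6, 79.7, 96.6, 116.5, 123.7, 137.7, 154.8.
The total first reaches 57 DD on day 4.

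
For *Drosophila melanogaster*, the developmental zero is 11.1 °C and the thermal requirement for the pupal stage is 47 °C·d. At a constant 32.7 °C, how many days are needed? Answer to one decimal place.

2.2 days

Daily accumulation = 32.7 − 11.1 = 21.6 DD/day.
Duration = 47 / 21.6 = 2.176 ≈ 2.2 days.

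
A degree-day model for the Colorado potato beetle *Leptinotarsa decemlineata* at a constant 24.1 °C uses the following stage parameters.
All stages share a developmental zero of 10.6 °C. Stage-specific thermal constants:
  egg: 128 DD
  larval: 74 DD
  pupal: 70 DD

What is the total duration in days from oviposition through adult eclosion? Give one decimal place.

20.1 days

Daily accumulation at 24.1 °C = 24.1 − 10.6 = 13.5 DD/day.
Total K = 128 + 74 + 70 = 272 DD.
Total duration = 272 / 13.5 = 20.148 ≈ 20.1 days.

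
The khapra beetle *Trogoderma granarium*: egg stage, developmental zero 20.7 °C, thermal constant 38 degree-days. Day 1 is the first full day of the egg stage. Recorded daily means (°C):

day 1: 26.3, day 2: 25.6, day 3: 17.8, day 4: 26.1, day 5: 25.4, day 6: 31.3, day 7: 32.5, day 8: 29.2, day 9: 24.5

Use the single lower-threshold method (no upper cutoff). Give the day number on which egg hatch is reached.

Daily DD above 20.7 °C: 5.6, 4.9, 0.0, 5.4, 4.7, 10.6, 11.8, 8.5, 3.8.
Cumulative: 5.6, 10.5, 10.5, 15.9, 20.6, 31.2, 43.0, 51.5, 55.3.
The total first reaches 38 DD on day 7.

day 7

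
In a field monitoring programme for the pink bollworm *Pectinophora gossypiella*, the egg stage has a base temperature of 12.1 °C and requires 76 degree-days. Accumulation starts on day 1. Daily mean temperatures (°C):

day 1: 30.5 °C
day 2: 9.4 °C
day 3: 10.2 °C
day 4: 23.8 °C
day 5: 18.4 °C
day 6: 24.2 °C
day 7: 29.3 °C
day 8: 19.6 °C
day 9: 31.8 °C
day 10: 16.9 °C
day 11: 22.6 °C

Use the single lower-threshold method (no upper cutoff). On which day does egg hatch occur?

Daily DD above 12.1 °C: 18.4, 0.0, 0.0, 11.7, 6.3, 12.1, 17.2, 7.5, 19.7, 4.8, 10.5.
Cumulative: 18.4, 18.4, 18.4, 30.1, 36.4, 48.5, 65.7, 73.2, 92.9, 97.7, 108.2.
The total first reaches 76 DD on day 9.

day 9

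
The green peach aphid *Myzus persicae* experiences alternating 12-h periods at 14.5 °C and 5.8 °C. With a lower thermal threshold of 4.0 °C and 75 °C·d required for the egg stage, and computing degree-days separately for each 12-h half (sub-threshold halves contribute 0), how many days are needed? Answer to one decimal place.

12.2 days

Day half: max(0, 14.5 − 4.0) × 0.5 = 10.5 × 0.5 = 5.25 DD.
Night half: max(0, 5.8 − 4.0) × 0.5 = 1.8 × 0.5 = 0.90 DD.
Per 24 h: 6.15 DD/day.
Duration = 75 / 6.15 = 12.195 ≈ 12.2 days.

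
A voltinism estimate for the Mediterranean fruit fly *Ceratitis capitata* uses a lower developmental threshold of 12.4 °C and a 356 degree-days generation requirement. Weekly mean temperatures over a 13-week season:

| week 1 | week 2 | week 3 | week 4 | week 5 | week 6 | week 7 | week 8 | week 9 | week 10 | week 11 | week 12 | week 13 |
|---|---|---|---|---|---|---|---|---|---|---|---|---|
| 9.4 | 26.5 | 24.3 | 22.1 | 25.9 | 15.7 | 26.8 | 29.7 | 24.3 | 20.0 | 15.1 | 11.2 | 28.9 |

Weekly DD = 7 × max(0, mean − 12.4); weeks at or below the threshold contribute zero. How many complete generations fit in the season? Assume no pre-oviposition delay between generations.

Weekly DD (7 × max(0, T̄ − 12.4)): 0.0, 98.7, 83.3, 67.9, 94.5, 23.1, 100.8, 121.1, 83.3, 53.2, 18.9, 0.0, 115.5.
Season total = 860.3 DD.
Complete generations = ⌊860.3 / 356⌋ = 2.

2 generations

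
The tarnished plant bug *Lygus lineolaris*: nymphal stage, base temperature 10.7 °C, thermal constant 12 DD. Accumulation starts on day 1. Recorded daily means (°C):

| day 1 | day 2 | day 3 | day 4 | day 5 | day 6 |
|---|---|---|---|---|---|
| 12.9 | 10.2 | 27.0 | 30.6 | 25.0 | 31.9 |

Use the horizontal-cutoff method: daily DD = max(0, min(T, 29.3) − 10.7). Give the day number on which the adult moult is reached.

Daily DD above 10.7 °C (capped at 18.6): 2.2, 0.0, 16.3, 18.6, 14.3, 18.6.
Cumulative: 2.2, 2.2, 18.5, 37.1, 51.4, 70.0.
The total first reaches 12 DD on day 3.

day 3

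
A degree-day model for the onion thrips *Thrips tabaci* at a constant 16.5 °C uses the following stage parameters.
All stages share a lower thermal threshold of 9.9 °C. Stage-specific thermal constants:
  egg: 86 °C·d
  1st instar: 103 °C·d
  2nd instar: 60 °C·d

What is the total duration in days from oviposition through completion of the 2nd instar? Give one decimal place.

37.7 days

Daily accumulation at 16.5 °C = 16.5 − 9.9 = 6.6 DD/day.
Total K = 86 + 103 + 60 = 249 DD.
Total duration = 249 / 6.6 = 37.727 ≈ 37.7 days.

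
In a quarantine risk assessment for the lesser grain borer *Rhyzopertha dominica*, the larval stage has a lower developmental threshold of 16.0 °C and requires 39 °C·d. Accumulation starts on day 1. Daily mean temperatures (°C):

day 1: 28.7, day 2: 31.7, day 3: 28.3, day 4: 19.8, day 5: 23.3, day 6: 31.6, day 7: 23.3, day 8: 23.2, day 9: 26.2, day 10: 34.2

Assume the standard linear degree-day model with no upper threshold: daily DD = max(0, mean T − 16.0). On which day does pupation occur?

day 3

Daily DD above 16.0 °C: 12.7, 15.7, 12.3, 3.8, 7.3, 15.6, 7.3, 7.2, 10.2, 18.2.
Cumulative: 12.7, 28.4, 40.7, 44.5, 51.8, 67.4, 74.7, 81.9, 92.1, 110.3.
The total first reaches 39 DD on day 3.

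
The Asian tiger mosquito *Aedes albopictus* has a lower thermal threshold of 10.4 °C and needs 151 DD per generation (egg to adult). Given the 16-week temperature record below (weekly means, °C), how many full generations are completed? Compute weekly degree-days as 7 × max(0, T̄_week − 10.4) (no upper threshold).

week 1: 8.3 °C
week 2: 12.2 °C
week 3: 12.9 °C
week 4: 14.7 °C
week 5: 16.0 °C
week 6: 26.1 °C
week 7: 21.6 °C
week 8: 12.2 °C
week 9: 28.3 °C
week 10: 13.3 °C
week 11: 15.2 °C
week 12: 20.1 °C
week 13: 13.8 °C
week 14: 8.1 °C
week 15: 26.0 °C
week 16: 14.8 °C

4 generations

Weekly DD (7 × max(0, T̄ − 10.4)): 0.0, 12.6, 17.5, 30.1, 39.2, 109.9, 78.4, 12.6, 125.3, 20.3, 33.6, 67.9, 23.8, 0.0, 109.2, 30.8.
Season total = 711.2 DD.
Complete generations = ⌊711.2 / 151⌋ = 4.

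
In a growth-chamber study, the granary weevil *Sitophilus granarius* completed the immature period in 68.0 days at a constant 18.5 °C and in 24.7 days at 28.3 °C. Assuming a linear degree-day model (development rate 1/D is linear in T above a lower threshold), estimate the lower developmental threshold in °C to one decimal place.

12.9 °C

Linear rate model ⇒ the product D·(T − T_b) is constant across temperatures.
68.0·(18.5 − T_b) = 24.7·(28.3 − T_b)
T_b = (68.0·18.5 − 24.7·28.3) / (68.0 − 24.7) = 558.99 / 43.3 = 12.910 °C ≈ 12.9 °C.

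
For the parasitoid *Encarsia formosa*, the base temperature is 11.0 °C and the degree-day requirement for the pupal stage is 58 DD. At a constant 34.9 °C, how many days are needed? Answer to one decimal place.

Daily accumulation = 34.9 − 11.0 = 23.9 DD/day.
Duration = 58 / 23.9 = 2.427 ≈ 2.4 days.

2.4 days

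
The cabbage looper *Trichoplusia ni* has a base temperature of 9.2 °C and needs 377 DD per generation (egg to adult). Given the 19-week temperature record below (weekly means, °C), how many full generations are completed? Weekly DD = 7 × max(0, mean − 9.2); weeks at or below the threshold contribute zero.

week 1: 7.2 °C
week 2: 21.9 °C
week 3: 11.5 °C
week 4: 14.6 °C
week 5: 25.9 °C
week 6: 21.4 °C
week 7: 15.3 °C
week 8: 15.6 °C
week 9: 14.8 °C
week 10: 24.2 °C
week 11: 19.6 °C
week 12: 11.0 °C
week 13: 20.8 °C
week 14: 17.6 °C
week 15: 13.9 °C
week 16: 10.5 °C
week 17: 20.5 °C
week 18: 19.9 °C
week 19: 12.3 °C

2 generations

Weekly DD (7 × max(0, T̄ − 9.2)): 0.0, 88.9, 16.1, 37.8, 116.9, 85.4, 42.7, 44.8, 39.2, 105.0, 72.8, 12.6, 81.2, 58.8, 32.9, 9.1, 79.1, 74.9, 21.7.
Season total = 1019.9 DD.
Complete generations = ⌊1019.9 / 377⌋ = 2.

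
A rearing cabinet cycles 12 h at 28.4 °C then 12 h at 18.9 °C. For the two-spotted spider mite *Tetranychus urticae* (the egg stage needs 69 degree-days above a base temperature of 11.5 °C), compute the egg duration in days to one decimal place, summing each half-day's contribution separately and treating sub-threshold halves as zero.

5.7 days

Day half: max(0, 28.4 − 11.5) × 0.5 = 16.9 × 0.5 = 8.45 DD.
Night half: max(0, 18.9 − 11.5) × 0.5 = 7.4 × 0.5 = 3.70 DD.
Per 24 h: 12.15 DD/day.
Duration = 69 / 12.15 = 5.679 ≈ 5.7 days.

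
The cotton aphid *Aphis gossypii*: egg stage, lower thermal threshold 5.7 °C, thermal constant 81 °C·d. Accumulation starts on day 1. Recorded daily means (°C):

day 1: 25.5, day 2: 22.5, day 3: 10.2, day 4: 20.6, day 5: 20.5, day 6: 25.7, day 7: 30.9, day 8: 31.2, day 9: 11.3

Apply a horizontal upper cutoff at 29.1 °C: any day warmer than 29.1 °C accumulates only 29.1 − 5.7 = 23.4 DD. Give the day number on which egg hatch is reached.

Daily DD above 5.7 °C (capped at 23.4): 19.8, 16.8, 4.5, 14.9, 14.8, 20.0, 23.4, 23.4, 5.6.
Cumulative: 19.8, 36.6, 41.1, 56.0, 70.8, 90.8, 114.2, 137.6, 143.2.
The total first reaches 81 DD on day 6.

day 6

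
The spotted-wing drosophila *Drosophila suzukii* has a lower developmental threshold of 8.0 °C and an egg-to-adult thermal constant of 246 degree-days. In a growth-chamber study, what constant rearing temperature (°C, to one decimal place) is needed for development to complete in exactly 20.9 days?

Required daily accumulation = 246 / 20.9 = 11.770 DD/day.
T = T_base + 11.770 = 8.0 + 11.770 = 19.770 ≈ 19.8 °C.

19.8 °C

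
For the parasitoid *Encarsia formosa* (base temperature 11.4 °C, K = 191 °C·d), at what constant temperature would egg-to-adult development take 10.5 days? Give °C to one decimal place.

29.6 °C

Required daily accumulation = 191 / 10.5 = 18.190 DD/day.
T = T_base + 18.190 = 11.4 + 18.190 = 29.590 ≈ 29.6 °C.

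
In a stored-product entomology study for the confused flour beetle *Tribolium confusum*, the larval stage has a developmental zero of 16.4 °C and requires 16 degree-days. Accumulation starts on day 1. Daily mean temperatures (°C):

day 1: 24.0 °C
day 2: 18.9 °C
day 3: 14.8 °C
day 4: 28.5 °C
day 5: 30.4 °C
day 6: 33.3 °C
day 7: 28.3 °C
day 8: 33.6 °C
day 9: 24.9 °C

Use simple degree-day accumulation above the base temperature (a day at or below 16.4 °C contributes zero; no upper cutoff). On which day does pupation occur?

Daily DD above 16.4 °C: 7.6, 2.5, 0.0, 12.1, 14.0, 16.9, 11.9, 17.2, 8.5.
Cumulative: 7.6, 10.1, 10.1, 22.2, 36.2, 53.1, 65.0, 82.2, 90.7.
The total first reaches 16 DD on day 4.

day 4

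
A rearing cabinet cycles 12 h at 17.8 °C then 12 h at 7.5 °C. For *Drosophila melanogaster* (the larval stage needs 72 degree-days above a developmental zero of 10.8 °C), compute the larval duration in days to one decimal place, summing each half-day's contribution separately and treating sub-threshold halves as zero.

20.6 days

Day half: max(0, 17.8 − 10.8) × 0.5 = 7.0 × 0.5 = 3.50 DD.
Night half: max(0, 7.5 − 10.8) × 0.5 = 0.0 × 0.5 = 0.00 DD.
Per 24 h: 3.50 DD/day.
Duration = 72 / 3.50 = 20.571 ≈ 20.6 days.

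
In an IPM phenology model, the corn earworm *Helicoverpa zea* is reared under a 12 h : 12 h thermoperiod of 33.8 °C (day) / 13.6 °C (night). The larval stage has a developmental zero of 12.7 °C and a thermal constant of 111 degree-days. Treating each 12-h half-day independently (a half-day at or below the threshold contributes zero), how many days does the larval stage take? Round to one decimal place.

10.1 days

Day half: max(0, 33.8 − 12.7) × 0.5 = 21.1 × 0.5 = 10.55 DD.
Night half: max(0, 13.6 − 12.7) × 0.5 = 0.9 × 0.5 = 0.45 DD.
Per 24 h: 11.00 DD/day.
Duration = 111 / 11.00 = 10.091 ≈ 10.1 days.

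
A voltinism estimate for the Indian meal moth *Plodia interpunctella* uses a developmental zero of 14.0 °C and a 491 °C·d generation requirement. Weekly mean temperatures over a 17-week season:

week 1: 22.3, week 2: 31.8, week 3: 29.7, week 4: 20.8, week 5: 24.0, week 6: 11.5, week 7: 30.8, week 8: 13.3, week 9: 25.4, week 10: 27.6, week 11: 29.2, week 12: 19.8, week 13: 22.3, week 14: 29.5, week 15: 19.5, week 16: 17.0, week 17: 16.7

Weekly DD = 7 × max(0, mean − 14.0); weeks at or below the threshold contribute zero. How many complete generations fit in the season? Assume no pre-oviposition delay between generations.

Weekly DD (7 × max(0, T̄ − 14.0)): 58.1, 124.6, 109.9, 47.6, 70.0, 0.0, 117.6, 0.0, 79.8, 95.2, 106.4, 40.6, 58.1, 108.5, 38.5, 21.0, 18.9.
Season total = 1094.8 DD.
Complete generations = ⌊1094.8 / 491⌋ = 2.

2 generations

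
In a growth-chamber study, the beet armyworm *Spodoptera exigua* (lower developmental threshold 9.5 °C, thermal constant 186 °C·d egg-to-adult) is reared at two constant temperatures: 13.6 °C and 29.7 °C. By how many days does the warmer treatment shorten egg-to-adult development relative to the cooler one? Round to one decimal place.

At 13.6 °C: 186 / (13.6 − 9.5) = 186 / 4.1 = 45.366 d.
At 29.7 °C: 186 / (29.7 − 9.5) = 186 / 20.2 = 9.208 d.
Difference = |45.366 − 9.208| = 36.158 ≈ 36.2 days.

36.2 days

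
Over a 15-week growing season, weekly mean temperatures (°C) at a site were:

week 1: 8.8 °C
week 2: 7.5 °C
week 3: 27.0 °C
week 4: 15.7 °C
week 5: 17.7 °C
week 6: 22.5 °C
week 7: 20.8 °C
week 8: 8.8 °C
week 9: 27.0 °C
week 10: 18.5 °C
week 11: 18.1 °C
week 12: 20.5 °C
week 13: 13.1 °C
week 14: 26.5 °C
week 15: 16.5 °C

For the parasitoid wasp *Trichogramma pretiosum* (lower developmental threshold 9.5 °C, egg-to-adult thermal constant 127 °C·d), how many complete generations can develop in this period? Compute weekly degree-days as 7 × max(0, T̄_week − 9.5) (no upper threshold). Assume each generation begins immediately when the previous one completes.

Weekly DD (7 × max(0, T̄ − 9.5)): 0.0, 0.0, 122.5, 43.4, 57.4, 91.0, 79.1, 0.0, 122.5, 63.0, 60.2, 77.0, 25.2, 119.0, 49.0.
Season total = 909.3 DD.
Complete generations = ⌊909.3 / 127⌋ = 7.

7 generations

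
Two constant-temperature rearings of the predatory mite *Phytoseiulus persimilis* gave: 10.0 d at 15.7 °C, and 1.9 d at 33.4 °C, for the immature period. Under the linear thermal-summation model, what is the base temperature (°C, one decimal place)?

Linear rate model ⇒ the product D·(T − T_b) is constant across temperatures.
10.0·(15.7 − T_b) = 1.9·(33.4 − T_b)
T_b = (10.0·15.7 − 1.9·33.4) / (10.0 − 1.9) = 93.54 / 8.1 = 11.548 °C ≈ 11.5 °C.

11.5 °C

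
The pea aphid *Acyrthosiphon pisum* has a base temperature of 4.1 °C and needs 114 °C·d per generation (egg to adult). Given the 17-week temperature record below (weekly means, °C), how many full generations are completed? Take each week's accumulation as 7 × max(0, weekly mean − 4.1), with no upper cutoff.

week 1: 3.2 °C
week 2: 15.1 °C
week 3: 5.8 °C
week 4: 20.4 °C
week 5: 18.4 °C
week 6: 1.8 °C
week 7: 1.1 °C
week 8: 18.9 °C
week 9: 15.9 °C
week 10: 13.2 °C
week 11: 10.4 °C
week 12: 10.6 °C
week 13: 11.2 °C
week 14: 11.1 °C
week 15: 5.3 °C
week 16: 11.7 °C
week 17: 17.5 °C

Weekly DD (7 × max(0, T̄ − 4.1)): 0.0, 77.0, 11.9, 114.1, 100.1, 0.0, 0.0, 103.6, 82.6, 63.7, 44.1, 45.5, 49.7, 49.0, 8.4, 53.2, 93.8.
Season total = 896.7 DD.
Complete generations = ⌊896.7 / 114⌋ = 7.

7 generations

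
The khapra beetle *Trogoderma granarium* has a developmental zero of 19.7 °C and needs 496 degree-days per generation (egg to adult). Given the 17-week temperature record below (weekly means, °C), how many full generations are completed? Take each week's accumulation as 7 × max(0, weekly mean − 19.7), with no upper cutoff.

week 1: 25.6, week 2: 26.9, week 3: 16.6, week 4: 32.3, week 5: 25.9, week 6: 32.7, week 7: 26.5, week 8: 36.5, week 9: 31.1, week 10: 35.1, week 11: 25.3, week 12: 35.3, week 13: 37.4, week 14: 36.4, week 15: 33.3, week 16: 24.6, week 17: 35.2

2 generations

Weekly DD (7 × max(0, T̄ − 19.7)): 41.3, 50.4, 0.0, 88.2, 43.4, 91.0, 47.6, 117.6, 79.8, 107.8, 39.2, 109.2, 123.9, 116.9, 95.2, 34.3, 108.5.
Season total = 1294.3 DD.
Complete generations = ⌊1294.3 / 496⌋ = 2.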